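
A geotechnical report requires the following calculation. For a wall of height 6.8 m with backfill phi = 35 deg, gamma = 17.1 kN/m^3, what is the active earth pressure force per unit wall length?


Compute active earth pressure coefficient:
Ka = tan^2(45 - phi/2) = tan^2(27.5) = 0.27099
Compute active force:
Pa = 0.5 * Ka * gamma * H^2
Pa = 0.5 * 0.27099 * 17.1 * 6.8^2
Pa = 107.14 kN/m


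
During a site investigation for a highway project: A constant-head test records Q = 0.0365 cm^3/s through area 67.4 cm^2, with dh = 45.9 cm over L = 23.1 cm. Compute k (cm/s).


Compute hydraulic gradient:
i = dh / L = 45.9 / 23.1 = 1.98701
Then apply Darcy's law:
k = Q / (A * i)
k = 0.0365 / (67.4 * 1.98701)
k = 0.0365 / 133.925
k = 0.000273 cm/s


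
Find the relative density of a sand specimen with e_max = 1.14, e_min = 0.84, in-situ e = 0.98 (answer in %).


Using Dr = (e_max - e) / (e_max - e_min) * 100
e_max - e = 1.14 - 0.98 = 0.16
e_max - e_min = 1.14 - 0.84 = 0.3
Dr = 0.16 / 0.3 * 100
Dr = 53.33 %


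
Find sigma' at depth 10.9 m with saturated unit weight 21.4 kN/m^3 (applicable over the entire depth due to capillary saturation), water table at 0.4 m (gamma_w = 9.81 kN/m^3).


Total stress = gamma_sat * depth
sigma = 21.4 * 10.9 = 233.26 kPa
Pore water pressure u = gamma_w * (depth - d_wt)
u = 9.81 * (10.9 - 0.4) = 103.005 kPa
Effective stress = sigma - u
sigma' = 233.26 - 103.005 = 130.26 kPa


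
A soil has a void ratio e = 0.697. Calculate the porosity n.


Using the relation n = e / (1 + e)
n = 0.697 / (1 + 0.697)
n = 0.697 / 1.697
n = 0.4107


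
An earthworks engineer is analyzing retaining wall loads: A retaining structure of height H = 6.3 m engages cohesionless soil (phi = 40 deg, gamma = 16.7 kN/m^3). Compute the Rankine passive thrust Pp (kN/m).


Compute passive earth pressure coefficient:
Kp = tan^2(45 + phi/2) = tan^2(65.0) = 4.59891
Compute passive force:
Pp = 0.5 * Kp * gamma * H^2
Pp = 0.5 * 4.59891 * 16.7 * 6.3^2
Pp = 1524.13 kN/m


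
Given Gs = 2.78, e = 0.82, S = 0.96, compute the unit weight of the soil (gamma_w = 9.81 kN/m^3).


Result: 19.228 kN/m^3

Derivation:
Using gamma = gamma_w * (Gs + S*e) / (1 + e)
Numerator: Gs + S*e = 2.78 + 0.96*0.82 = 3.5672
Denominator: 1 + e = 1 + 0.82 = 1.82
gamma = 9.81 * 3.5672 / 1.82
gamma = 19.228 kN/m^3


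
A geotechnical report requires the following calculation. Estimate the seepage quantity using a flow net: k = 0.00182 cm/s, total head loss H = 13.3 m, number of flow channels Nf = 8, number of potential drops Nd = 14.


Convert k to m/s for unit consistency with H:
k = 0.00182 cm/s = 0.00182 / 100 m/s = 1.82e-05 m/s
Using q = k * H * Nf / Nd
Nf / Nd = 8 / 14 = 0.5714
q = 1.82e-05 * 13.3 * 0.5714
q = 0.0001383 m^3/s per m


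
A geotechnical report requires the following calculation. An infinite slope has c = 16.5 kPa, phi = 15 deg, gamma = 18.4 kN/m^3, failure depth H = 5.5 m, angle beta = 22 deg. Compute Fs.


Using Fs = c / (gamma*H*sin(beta)*cos(beta)) + tan(phi)/tan(beta)
Cohesion contribution = 16.5 / (18.4*5.5*sin(22)*cos(22))
Cohesion contribution = 0.469421
Friction contribution = tan(15)/tan(22) = 0.663198
Fs = 0.469421 + 0.663198
Fs = 1.133


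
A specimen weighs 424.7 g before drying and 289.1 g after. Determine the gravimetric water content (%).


Using w = (m_wet - m_dry) / m_dry * 100
m_wet - m_dry = 424.7 - 289.1 = 135.6 g
w = 135.6 / 289.1 * 100
w = 46.9 %


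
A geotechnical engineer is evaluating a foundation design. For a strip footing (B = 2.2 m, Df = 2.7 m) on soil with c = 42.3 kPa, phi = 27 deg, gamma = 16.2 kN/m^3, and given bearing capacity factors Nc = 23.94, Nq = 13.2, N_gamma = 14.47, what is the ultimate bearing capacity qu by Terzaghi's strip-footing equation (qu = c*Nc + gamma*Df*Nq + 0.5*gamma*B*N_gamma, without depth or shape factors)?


Compute qu = c*Nc + gamma*Df*Nq + 0.5*gamma*B*N_gamma
Term 1: 42.3 * 23.94 = 1012.662
Term 2: 16.2 * 2.7 * 13.2 = 577.368
Term 3: 0.5 * 16.2 * 2.2 * 14.47 = 257.8554
qu = 1012.662 + 577.368 + 257.8554
qu = 1847.89 kPa


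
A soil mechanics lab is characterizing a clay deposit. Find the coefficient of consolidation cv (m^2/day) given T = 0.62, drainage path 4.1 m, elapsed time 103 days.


Using cv = T * H_dr^2 / t
H_dr^2 = 4.1^2 = 16.81
cv = 0.62 * 16.81 / 103
cv = 0.10119 m^2/day


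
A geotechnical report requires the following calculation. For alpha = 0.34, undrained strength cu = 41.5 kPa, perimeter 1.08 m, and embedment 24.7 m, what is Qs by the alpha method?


Using Qs = alpha * cu * perimeter * L
Qs = 0.34 * 41.5 * 1.08 * 24.7
Qs = 376.4 kN


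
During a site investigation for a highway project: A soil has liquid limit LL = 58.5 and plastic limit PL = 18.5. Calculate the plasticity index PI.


Using PI = LL - PL
PI = 58.5 - 18.5
PI = 40.0


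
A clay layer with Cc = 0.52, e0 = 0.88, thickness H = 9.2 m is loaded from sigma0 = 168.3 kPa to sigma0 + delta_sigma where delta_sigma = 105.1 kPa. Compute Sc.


Result: 0.5362 m

Derivation:
Using Sc = Cc * H / (1 + e0) * log10((sigma0 + delta_sigma) / sigma0)
Stress ratio = (168.3 + 105.1) / 168.3 = 1.62448
log10(1.62448) = 0.210714
Cc * H / (1 + e0) = 0.52 * 9.2 / (1 + 0.88) = 2.54468
Sc = 2.54468 * 0.210714
Sc = 0.5362 m


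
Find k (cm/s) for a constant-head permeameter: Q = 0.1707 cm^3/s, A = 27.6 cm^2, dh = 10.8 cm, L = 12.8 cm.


Result: 0.00733 cm/s

Derivation:
Compute hydraulic gradient:
i = dh / L = 10.8 / 12.8 = 0.84375
Then apply Darcy's law:
k = Q / (A * i)
k = 0.1707 / (27.6 * 0.84375)
k = 0.1707 / 23.2875
k = 0.00733 cm/s


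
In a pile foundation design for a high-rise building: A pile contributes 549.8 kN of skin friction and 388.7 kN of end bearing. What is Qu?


Using Qu = Qf + Qb
Qu = 549.8 + 388.7
Qu = 938.5 kN


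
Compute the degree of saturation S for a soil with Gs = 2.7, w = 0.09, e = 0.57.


Result: 0.4263

Derivation:
Using S = Gs * w / e
S = 2.7 * 0.09 / 0.57
S = 0.4263


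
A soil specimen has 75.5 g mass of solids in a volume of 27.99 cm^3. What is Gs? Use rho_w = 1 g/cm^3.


Using Gs = m_s / (V_s * rho_w)
Since rho_w = 1 g/cm^3:
Gs = 75.5 / 27.99
Gs = 2.697


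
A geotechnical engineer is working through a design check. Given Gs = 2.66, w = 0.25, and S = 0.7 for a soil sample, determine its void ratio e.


Using the relation e = Gs * w / S
e = 2.66 * 0.25 / 0.7
e = 0.95


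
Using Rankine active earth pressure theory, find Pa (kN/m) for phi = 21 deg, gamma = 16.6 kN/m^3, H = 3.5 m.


Compute active earth pressure coefficient:
Ka = tan^2(45 - phi/2) = tan^2(34.5) = 0.472355
Compute active force:
Pa = 0.5 * Ka * gamma * H^2
Pa = 0.5 * 0.472355 * 16.6 * 3.5^2
Pa = 48.03 kN/m


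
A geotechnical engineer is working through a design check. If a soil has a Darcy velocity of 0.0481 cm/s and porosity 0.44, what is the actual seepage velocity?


Using v_s = v_d / n
v_s = 0.0481 / 0.44
v_s = 0.10932 cm/s


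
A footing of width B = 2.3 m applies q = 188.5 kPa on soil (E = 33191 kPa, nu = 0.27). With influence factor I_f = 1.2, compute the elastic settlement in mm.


Result: 14.532 mm

Derivation:
Using Se = q * B * (1 - nu^2) * I_f / E
1 - nu^2 = 1 - 0.27^2 = 0.9271
Se = 188.5 * 2.3 * 0.9271 * 1.2 / 33191
Se = 0.014532 m
Convert to mm: Se = 0.014532 * 1000 = 14.532 mm


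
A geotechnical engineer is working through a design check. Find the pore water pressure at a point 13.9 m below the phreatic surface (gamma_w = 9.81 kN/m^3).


Using u = gamma_w * h_w
u = 9.81 * 13.9
u = 136.36 kPa


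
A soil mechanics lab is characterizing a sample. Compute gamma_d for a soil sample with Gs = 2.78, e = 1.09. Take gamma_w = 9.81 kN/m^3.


Using gamma_d = Gs * gamma_w / (1 + e)
gamma_d = 2.78 * 9.81 / (1 + 1.09)
gamma_d = 2.78 * 9.81 / 2.09
gamma_d = 13.049 kN/m^3


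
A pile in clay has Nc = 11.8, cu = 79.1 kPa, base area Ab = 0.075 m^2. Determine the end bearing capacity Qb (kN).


Result: 70.0 kN

Derivation:
Using Qb = Nc * cu * Ab
Qb = 11.8 * 79.1 * 0.075
Qb = 70.0 kN


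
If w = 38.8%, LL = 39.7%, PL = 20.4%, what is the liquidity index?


Result: 0.953

Derivation:
First compute the plasticity index:
PI = LL - PL = 39.7 - 20.4 = 19.3
Then compute the liquidity index:
LI = (w - PL) / PI
LI = (38.8 - 20.4) / 19.3
LI = 0.953


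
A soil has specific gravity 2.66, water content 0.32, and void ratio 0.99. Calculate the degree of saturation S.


Using S = Gs * w / e
S = 2.66 * 0.32 / 0.99
S = 0.8598


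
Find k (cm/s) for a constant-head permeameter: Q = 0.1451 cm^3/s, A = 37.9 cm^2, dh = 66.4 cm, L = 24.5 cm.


Compute hydraulic gradient:
i = dh / L = 66.4 / 24.5 = 2.7102
Then apply Darcy's law:
k = Q / (A * i)
k = 0.1451 / (37.9 * 2.7102)
k = 0.1451 / 102.717
k = 0.001413 cm/s


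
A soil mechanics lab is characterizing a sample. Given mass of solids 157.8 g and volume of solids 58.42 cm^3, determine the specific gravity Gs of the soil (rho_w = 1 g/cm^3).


Result: 2.701

Derivation:
Using Gs = m_s / (V_s * rho_w)
Since rho_w = 1 g/cm^3:
Gs = 157.8 / 58.42
Gs = 2.701


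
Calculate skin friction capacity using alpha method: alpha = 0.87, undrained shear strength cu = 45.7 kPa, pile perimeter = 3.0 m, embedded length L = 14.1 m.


Using Qs = alpha * cu * perimeter * L
Qs = 0.87 * 45.7 * 3.0 * 14.1
Qs = 1681.81 kN


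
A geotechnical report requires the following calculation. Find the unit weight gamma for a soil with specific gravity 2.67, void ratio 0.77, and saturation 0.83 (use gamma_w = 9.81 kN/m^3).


Using gamma = gamma_w * (Gs + S*e) / (1 + e)
Numerator: Gs + S*e = 2.67 + 0.83*0.77 = 3.3091
Denominator: 1 + e = 1 + 0.77 = 1.77
gamma = 9.81 * 3.3091 / 1.77
gamma = 18.34 kN/m^3


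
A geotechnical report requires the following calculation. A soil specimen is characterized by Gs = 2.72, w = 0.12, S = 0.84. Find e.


Using the relation e = Gs * w / S
e = 2.72 * 0.12 / 0.84
e = 0.3886


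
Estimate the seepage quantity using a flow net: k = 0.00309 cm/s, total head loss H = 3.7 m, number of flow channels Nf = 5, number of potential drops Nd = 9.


Convert k to m/s for unit consistency with H:
k = 0.00309 cm/s = 0.00309 / 100 m/s = 3.09e-05 m/s
Using q = k * H * Nf / Nd
Nf / Nd = 5 / 9 = 0.5556
q = 3.09e-05 * 3.7 * 0.5556
q = 6.352e-05 m^3/s per m


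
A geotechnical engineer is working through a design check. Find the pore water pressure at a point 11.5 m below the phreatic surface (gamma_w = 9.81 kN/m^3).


Using u = gamma_w * h_w
u = 9.81 * 11.5
u = 112.82 kPa


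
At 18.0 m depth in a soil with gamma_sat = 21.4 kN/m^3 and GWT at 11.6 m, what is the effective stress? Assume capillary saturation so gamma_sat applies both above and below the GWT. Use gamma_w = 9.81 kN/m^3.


Total stress = gamma_sat * depth
sigma = 21.4 * 18.0 = 385.2 kPa
Pore water pressure u = gamma_w * (depth - d_wt)
u = 9.81 * (18.0 - 11.6) = 62.784 kPa
Effective stress = sigma - u
sigma' = 385.2 - 62.784 = 322.42 kPa


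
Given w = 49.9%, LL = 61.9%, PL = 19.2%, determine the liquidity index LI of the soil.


Result: 0.719

Derivation:
First compute the plasticity index:
PI = LL - PL = 61.9 - 19.2 = 42.7
Then compute the liquidity index:
LI = (w - PL) / PI
LI = (49.9 - 19.2) / 42.7
LI = 0.719


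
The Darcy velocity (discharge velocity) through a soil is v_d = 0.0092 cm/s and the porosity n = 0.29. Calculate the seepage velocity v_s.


Using v_s = v_d / n
v_s = 0.0092 / 0.29
v_s = 0.03172 cm/s


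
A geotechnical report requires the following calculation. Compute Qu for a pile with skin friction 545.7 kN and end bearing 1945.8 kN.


Using Qu = Qf + Qb
Qu = 545.7 + 1945.8
Qu = 2491.5 kN


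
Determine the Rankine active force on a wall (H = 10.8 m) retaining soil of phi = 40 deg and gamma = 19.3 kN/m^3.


Result: 244.75 kN/m

Derivation:
Compute active earth pressure coefficient:
Ka = tan^2(45 - phi/2) = tan^2(25.0) = 0.217443
Compute active force:
Pa = 0.5 * Ka * gamma * H^2
Pa = 0.5 * 0.217443 * 19.3 * 10.8^2
Pa = 244.75 kN/m


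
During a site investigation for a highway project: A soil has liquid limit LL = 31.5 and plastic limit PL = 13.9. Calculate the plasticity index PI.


Using PI = LL - PL
PI = 31.5 - 13.9
PI = 17.6


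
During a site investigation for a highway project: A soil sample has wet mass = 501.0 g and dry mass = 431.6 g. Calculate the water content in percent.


Result: 16.08 %

Derivation:
Using w = (m_wet - m_dry) / m_dry * 100
m_wet - m_dry = 501.0 - 431.6 = 69.4 g
w = 69.4 / 431.6 * 100
w = 16.08 %


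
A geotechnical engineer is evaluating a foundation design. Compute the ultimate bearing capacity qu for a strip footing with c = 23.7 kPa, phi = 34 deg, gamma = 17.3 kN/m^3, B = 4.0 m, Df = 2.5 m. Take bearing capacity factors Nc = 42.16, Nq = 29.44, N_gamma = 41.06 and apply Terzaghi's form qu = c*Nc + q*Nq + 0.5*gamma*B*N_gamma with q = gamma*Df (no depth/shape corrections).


Compute qu = c*Nc + gamma*Df*Nq + 0.5*gamma*B*N_gamma
Term 1: 23.7 * 42.16 = 999.192
Term 2: 17.3 * 2.5 * 29.44 = 1273.28
Term 3: 0.5 * 17.3 * 4.0 * 41.06 = 1420.676
qu = 999.192 + 1273.28 + 1420.676
qu = 3693.15 kPa


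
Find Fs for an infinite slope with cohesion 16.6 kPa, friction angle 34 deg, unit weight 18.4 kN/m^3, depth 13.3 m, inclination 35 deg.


Using Fs = c / (gamma*H*sin(beta)*cos(beta)) + tan(phi)/tan(beta)
Cohesion contribution = 16.6 / (18.4*13.3*sin(35)*cos(35))
Cohesion contribution = 0.144372
Friction contribution = tan(34)/tan(35) = 0.963298
Fs = 0.144372 + 0.963298
Fs = 1.108


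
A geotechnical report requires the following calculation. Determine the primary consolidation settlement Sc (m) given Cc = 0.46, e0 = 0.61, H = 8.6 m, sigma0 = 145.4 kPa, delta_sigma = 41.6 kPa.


Result: 0.2685 m

Derivation:
Using Sc = Cc * H / (1 + e0) * log10((sigma0 + delta_sigma) / sigma0)
Stress ratio = (145.4 + 41.6) / 145.4 = 1.28611
log10(1.28611) = 0.109277
Cc * H / (1 + e0) = 0.46 * 8.6 / (1 + 0.61) = 2.45714
Sc = 2.45714 * 0.109277
Sc = 0.2685 m


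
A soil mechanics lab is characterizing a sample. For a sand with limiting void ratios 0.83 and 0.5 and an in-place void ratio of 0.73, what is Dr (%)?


Result: 30.3 %

Derivation:
Using Dr = (e_max - e) / (e_max - e_min) * 100
e_max - e = 0.83 - 0.73 = 0.1
e_max - e_min = 0.83 - 0.5 = 0.33
Dr = 0.1 / 0.33 * 100
Dr = 30.3 %


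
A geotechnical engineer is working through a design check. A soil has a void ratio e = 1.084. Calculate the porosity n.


Using the relation n = e / (1 + e)
n = 1.084 / (1 + 1.084)
n = 1.084 / 2.084
n = 0.5202


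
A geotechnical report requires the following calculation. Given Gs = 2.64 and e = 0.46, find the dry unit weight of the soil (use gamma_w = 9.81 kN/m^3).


Result: 17.739 kN/m^3

Derivation:
Using gamma_d = Gs * gamma_w / (1 + e)
gamma_d = 2.64 * 9.81 / (1 + 0.46)
gamma_d = 2.64 * 9.81 / 1.46
gamma_d = 17.739 kN/m^3


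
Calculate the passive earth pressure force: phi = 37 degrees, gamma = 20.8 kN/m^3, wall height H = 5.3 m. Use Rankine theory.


Result: 1175.2 kN/m

Derivation:
Compute passive earth pressure coefficient:
Kp = tan^2(45 + phi/2) = tan^2(63.5) = 4.022791
Compute passive force:
Pp = 0.5 * Kp * gamma * H^2
Pp = 0.5 * 4.022791 * 20.8 * 5.3^2
Pp = 1175.2 kN/m


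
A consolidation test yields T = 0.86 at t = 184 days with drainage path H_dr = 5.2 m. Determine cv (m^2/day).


Using cv = T * H_dr^2 / t
H_dr^2 = 5.2^2 = 27.04
cv = 0.86 * 27.04 / 184
cv = 0.12638 m^2/day


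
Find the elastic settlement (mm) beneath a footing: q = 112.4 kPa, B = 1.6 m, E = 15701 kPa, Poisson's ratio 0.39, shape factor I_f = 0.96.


Result: 9.323 mm

Derivation:
Using Se = q * B * (1 - nu^2) * I_f / E
1 - nu^2 = 1 - 0.39^2 = 0.8479
Se = 112.4 * 1.6 * 0.8479 * 0.96 / 15701
Se = 0.009323 m
Convert to mm: Se = 0.009323 * 1000 = 9.323 mm


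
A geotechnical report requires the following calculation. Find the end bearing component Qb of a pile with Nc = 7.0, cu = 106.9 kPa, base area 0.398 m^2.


Result: 297.82 kN

Derivation:
Using Qb = Nc * cu * Ab
Qb = 7.0 * 106.9 * 0.398
Qb = 297.82 kN


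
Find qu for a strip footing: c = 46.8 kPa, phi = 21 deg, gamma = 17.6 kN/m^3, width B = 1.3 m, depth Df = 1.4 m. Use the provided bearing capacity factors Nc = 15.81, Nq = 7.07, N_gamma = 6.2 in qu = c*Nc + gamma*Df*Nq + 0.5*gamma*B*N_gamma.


Compute qu = c*Nc + gamma*Df*Nq + 0.5*gamma*B*N_gamma
Term 1: 46.8 * 15.81 = 739.908
Term 2: 17.6 * 1.4 * 7.07 = 174.2048
Term 3: 0.5 * 17.6 * 1.3 * 6.2 = 70.928
qu = 739.908 + 174.2048 + 70.928
qu = 985.04 kPa


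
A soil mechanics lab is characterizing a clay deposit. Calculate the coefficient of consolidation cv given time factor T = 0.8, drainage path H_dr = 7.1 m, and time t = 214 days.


Result: 0.18845 m^2/day

Derivation:
Using cv = T * H_dr^2 / t
H_dr^2 = 7.1^2 = 50.41
cv = 0.8 * 50.41 / 214
cv = 0.18845 m^2/day


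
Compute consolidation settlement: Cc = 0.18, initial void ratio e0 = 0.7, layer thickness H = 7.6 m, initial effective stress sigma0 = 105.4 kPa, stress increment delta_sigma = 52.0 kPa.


Result: 0.1402 m

Derivation:
Using Sc = Cc * H / (1 + e0) * log10((sigma0 + delta_sigma) / sigma0)
Stress ratio = (105.4 + 52.0) / 105.4 = 1.49336
log10(1.49336) = 0.174164
Cc * H / (1 + e0) = 0.18 * 7.6 / (1 + 0.7) = 0.804706
Sc = 0.804706 * 0.174164
Sc = 0.1402 m


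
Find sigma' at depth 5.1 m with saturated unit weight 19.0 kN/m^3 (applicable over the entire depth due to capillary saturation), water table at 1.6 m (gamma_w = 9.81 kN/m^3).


Total stress = gamma_sat * depth
sigma = 19.0 * 5.1 = 96.9 kPa
Pore water pressure u = gamma_w * (depth - d_wt)
u = 9.81 * (5.1 - 1.6) = 34.335 kPa
Effective stress = sigma - u
sigma' = 96.9 - 34.335 = 62.57 kPa


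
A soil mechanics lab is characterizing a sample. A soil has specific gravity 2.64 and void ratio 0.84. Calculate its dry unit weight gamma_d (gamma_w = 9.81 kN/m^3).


Using gamma_d = Gs * gamma_w / (1 + e)
gamma_d = 2.64 * 9.81 / (1 + 0.84)
gamma_d = 2.64 * 9.81 / 1.84
gamma_d = 14.075 kN/m^3


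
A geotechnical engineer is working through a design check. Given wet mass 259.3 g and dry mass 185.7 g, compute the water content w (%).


Result: 39.63 %

Derivation:
Using w = (m_wet - m_dry) / m_dry * 100
m_wet - m_dry = 259.3 - 185.7 = 73.6 g
w = 73.6 / 185.7 * 100
w = 39.63 %


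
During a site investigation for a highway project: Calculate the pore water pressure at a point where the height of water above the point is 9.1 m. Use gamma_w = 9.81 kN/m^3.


Using u = gamma_w * h_w
u = 9.81 * 9.1
u = 89.27 kPa


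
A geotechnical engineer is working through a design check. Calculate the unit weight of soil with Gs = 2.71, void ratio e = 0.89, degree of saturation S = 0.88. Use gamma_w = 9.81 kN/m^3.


Using gamma = gamma_w * (Gs + S*e) / (1 + e)
Numerator: Gs + S*e = 2.71 + 0.88*0.89 = 3.4932
Denominator: 1 + e = 1 + 0.89 = 1.89
gamma = 9.81 * 3.4932 / 1.89
gamma = 18.131 kN/m^3


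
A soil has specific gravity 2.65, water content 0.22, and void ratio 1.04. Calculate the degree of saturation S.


Result: 0.5606

Derivation:
Using S = Gs * w / e
S = 2.65 * 0.22 / 1.04
S = 0.5606


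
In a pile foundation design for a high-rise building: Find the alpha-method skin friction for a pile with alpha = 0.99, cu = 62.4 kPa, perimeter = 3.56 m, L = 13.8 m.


Using Qs = alpha * cu * perimeter * L
Qs = 0.99 * 62.4 * 3.56 * 13.8
Qs = 3034.93 kN


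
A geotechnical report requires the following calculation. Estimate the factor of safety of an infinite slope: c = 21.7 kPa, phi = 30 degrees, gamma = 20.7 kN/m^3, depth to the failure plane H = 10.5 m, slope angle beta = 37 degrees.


Using Fs = c / (gamma*H*sin(beta)*cos(beta)) + tan(phi)/tan(beta)
Cohesion contribution = 21.7 / (20.7*10.5*sin(37)*cos(37))
Cohesion contribution = 0.207725
Friction contribution = tan(30)/tan(37) = 0.76617
Fs = 0.207725 + 0.76617
Fs = 0.974


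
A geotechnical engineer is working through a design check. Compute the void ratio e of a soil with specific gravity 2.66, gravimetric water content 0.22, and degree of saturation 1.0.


Using the relation e = Gs * w / S
e = 2.66 * 0.22 / 1.0
e = 0.5852


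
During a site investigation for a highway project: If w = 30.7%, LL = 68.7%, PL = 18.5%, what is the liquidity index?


Result: 0.243

Derivation:
First compute the plasticity index:
PI = LL - PL = 68.7 - 18.5 = 50.2
Then compute the liquidity index:
LI = (w - PL) / PI
LI = (30.7 - 18.5) / 50.2
LI = 0.243


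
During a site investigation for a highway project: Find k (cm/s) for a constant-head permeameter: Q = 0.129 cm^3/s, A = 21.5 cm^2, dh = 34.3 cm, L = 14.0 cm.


Compute hydraulic gradient:
i = dh / L = 34.3 / 14.0 = 2.45
Then apply Darcy's law:
k = Q / (A * i)
k = 0.129 / (21.5 * 2.45)
k = 0.129 / 52.675
k = 0.002449 cm/s


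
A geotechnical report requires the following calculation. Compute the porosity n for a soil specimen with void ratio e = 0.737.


Result: 0.4243

Derivation:
Using the relation n = e / (1 + e)
n = 0.737 / (1 + 0.737)
n = 0.737 / 1.737
n = 0.4243


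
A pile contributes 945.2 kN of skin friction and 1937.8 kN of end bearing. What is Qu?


Using Qu = Qf + Qb
Qu = 945.2 + 1937.8
Qu = 2883.0 kN


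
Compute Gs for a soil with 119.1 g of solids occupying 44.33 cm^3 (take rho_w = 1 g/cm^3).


Result: 2.687

Derivation:
Using Gs = m_s / (V_s * rho_w)
Since rho_w = 1 g/cm^3:
Gs = 119.1 / 44.33
Gs = 2.687


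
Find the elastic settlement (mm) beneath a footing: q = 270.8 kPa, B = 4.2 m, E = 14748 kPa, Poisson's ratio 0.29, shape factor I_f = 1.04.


Result: 73.459 mm

Derivation:
Using Se = q * B * (1 - nu^2) * I_f / E
1 - nu^2 = 1 - 0.29^2 = 0.9159
Se = 270.8 * 4.2 * 0.9159 * 1.04 / 14748
Se = 0.073459 m
Convert to mm: Se = 0.073459 * 1000 = 73.459 mm


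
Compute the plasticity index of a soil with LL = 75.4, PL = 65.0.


Using PI = LL - PL
PI = 75.4 - 65.0
PI = 10.4


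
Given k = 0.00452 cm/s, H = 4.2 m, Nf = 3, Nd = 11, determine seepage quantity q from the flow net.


Convert k to m/s for unit consistency with H:
k = 0.00452 cm/s = 0.00452 / 100 m/s = 4.52e-05 m/s
Using q = k * H * Nf / Nd
Nf / Nd = 3 / 11 = 0.2727
q = 4.52e-05 * 4.2 * 0.2727
q = 5.177e-05 m^3/s per m


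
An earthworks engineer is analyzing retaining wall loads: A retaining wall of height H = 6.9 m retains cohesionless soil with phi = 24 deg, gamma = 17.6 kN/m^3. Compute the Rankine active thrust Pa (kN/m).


Compute active earth pressure coefficient:
Ka = tan^2(45 - phi/2) = tan^2(33.0) = 0.42173
Compute active force:
Pa = 0.5 * Ka * gamma * H^2
Pa = 0.5 * 0.42173 * 17.6 * 6.9^2
Pa = 176.69 kN/m


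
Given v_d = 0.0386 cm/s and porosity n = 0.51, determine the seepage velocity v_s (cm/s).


Using v_s = v_d / n
v_s = 0.0386 / 0.51
v_s = 0.07569 cm/s


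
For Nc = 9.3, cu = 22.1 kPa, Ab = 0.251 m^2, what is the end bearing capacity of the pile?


Using Qb = Nc * cu * Ab
Qb = 9.3 * 22.1 * 0.251
Qb = 51.59 kN


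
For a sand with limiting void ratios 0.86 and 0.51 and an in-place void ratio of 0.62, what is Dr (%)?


Using Dr = (e_max - e) / (e_max - e_min) * 100
e_max - e = 0.86 - 0.62 = 0.24
e_max - e_min = 0.86 - 0.51 = 0.35
Dr = 0.24 / 0.35 * 100
Dr = 68.57 %


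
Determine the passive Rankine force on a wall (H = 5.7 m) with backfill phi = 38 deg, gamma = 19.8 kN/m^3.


Result: 1352.14 kN/m

Derivation:
Compute passive earth pressure coefficient:
Kp = tan^2(45 + phi/2) = tan^2(64.0) = 4.203746
Compute passive force:
Pp = 0.5 * Kp * gamma * H^2
Pp = 0.5 * 4.203746 * 19.8 * 5.7^2
Pp = 1352.14 kN/m


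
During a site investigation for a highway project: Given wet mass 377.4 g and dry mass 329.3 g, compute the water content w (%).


Using w = (m_wet - m_dry) / m_dry * 100
m_wet - m_dry = 377.4 - 329.3 = 48.1 g
w = 48.1 / 329.3 * 100
w = 14.61 %


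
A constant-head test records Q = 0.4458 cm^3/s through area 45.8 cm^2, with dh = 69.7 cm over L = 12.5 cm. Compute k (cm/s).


Result: 0.001746 cm/s

Derivation:
Compute hydraulic gradient:
i = dh / L = 69.7 / 12.5 = 5.576
Then apply Darcy's law:
k = Q / (A * i)
k = 0.4458 / (45.8 * 5.576)
k = 0.4458 / 255.381
k = 0.001746 cm/s


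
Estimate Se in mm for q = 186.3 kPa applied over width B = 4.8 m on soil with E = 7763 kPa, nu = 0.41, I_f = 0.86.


Result: 82.413 mm

Derivation:
Using Se = q * B * (1 - nu^2) * I_f / E
1 - nu^2 = 1 - 0.41^2 = 0.8319
Se = 186.3 * 4.8 * 0.8319 * 0.86 / 7763
Se = 0.082413 m
Convert to mm: Se = 0.082413 * 1000 = 82.413 mm


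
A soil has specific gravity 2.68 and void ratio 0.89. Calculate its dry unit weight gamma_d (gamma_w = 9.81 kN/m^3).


Using gamma_d = Gs * gamma_w / (1 + e)
gamma_d = 2.68 * 9.81 / (1 + 0.89)
gamma_d = 2.68 * 9.81 / 1.89
gamma_d = 13.91 kN/m^3


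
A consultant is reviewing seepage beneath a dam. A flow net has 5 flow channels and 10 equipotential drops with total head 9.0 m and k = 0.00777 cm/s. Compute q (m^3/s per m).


Result: 0.0003497 m^3/s per m

Derivation:
Convert k to m/s for unit consistency with H:
k = 0.00777 cm/s = 0.00777 / 100 m/s = 7.77e-05 m/s
Using q = k * H * Nf / Nd
Nf / Nd = 5 / 10 = 0.5
q = 7.77e-05 * 9.0 * 0.5
q = 0.0003497 m^3/s per m


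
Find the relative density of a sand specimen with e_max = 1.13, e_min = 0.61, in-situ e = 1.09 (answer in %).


Result: 7.69 %

Derivation:
Using Dr = (e_max - e) / (e_max - e_min) * 100
e_max - e = 1.13 - 1.09 = 0.04
e_max - e_min = 1.13 - 0.61 = 0.52
Dr = 0.04 / 0.52 * 100
Dr = 7.69 %


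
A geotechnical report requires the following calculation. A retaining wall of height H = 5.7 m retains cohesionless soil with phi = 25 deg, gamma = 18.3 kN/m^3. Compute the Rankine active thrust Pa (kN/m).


Result: 120.66 kN/m

Derivation:
Compute active earth pressure coefficient:
Ka = tan^2(45 - phi/2) = tan^2(32.5) = 0.405859
Compute active force:
Pa = 0.5 * Ka * gamma * H^2
Pa = 0.5 * 0.405859 * 18.3 * 5.7^2
Pa = 120.66 kN/m


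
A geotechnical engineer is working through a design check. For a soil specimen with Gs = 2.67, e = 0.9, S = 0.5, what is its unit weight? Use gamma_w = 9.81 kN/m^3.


Result: 16.109 kN/m^3

Derivation:
Using gamma = gamma_w * (Gs + S*e) / (1 + e)
Numerator: Gs + S*e = 2.67 + 0.5*0.9 = 3.12
Denominator: 1 + e = 1 + 0.9 = 1.9
gamma = 9.81 * 3.12 / 1.9
gamma = 16.109 kN/m^3


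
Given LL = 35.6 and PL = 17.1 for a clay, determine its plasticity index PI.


Using PI = LL - PL
PI = 35.6 - 17.1
PI = 18.5


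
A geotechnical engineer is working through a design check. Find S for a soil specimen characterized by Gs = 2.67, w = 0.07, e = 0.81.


Using S = Gs * w / e
S = 2.67 * 0.07 / 0.81
S = 0.2307


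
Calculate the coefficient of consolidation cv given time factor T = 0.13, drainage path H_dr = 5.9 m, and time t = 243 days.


Using cv = T * H_dr^2 / t
H_dr^2 = 5.9^2 = 34.81
cv = 0.13 * 34.81 / 243
cv = 0.01862 m^2/day


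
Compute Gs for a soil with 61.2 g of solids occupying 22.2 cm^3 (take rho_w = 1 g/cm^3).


Using Gs = m_s / (V_s * rho_w)
Since rho_w = 1 g/cm^3:
Gs = 61.2 / 22.2
Gs = 2.757


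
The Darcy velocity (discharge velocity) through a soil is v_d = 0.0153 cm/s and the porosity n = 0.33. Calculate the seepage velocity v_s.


Using v_s = v_d / n
v_s = 0.0153 / 0.33
v_s = 0.04636 cm/s


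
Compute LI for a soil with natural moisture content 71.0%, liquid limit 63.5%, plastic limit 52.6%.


Result: 1.688

Derivation:
First compute the plasticity index:
PI = LL - PL = 63.5 - 52.6 = 10.9
Then compute the liquidity index:
LI = (w - PL) / PI
LI = (71.0 - 52.6) / 10.9
LI = 1.688


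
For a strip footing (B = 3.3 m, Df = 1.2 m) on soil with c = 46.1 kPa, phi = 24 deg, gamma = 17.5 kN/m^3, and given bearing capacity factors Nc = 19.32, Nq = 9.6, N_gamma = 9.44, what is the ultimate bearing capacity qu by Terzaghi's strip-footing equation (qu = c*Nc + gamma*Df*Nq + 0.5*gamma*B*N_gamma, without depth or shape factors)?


Compute qu = c*Nc + gamma*Df*Nq + 0.5*gamma*B*N_gamma
Term 1: 46.1 * 19.32 = 890.652
Term 2: 17.5 * 1.2 * 9.6 = 201.6
Term 3: 0.5 * 17.5 * 3.3 * 9.44 = 272.58
qu = 890.652 + 201.6 + 272.58
qu = 1364.83 kPa


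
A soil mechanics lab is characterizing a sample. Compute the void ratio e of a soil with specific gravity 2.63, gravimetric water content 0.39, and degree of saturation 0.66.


Using the relation e = Gs * w / S
e = 2.63 * 0.39 / 0.66
e = 1.5541


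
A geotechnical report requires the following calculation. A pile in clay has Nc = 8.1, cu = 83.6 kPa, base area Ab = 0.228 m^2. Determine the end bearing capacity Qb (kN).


Using Qb = Nc * cu * Ab
Qb = 8.1 * 83.6 * 0.228
Qb = 154.39 kN


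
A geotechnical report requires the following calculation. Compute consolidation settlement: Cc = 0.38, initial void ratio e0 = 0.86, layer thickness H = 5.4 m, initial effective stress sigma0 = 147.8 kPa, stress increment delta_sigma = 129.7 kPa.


Result: 0.3018 m

Derivation:
Using Sc = Cc * H / (1 + e0) * log10((sigma0 + delta_sigma) / sigma0)
Stress ratio = (147.8 + 129.7) / 147.8 = 1.87754
log10(1.87754) = 0.273589
Cc * H / (1 + e0) = 0.38 * 5.4 / (1 + 0.86) = 1.10323
Sc = 1.10323 * 0.273589
Sc = 0.3018 m


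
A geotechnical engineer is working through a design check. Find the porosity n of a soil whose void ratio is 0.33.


Using the relation n = e / (1 + e)
n = 0.33 / (1 + 0.33)
n = 0.33 / 1.33
n = 0.2481


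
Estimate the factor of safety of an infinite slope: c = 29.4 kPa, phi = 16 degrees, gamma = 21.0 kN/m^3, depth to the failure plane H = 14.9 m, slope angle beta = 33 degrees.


Using Fs = c / (gamma*H*sin(beta)*cos(beta)) + tan(phi)/tan(beta)
Cohesion contribution = 29.4 / (21.0*14.9*sin(33)*cos(33))
Cohesion contribution = 0.205703
Friction contribution = tan(16)/tan(33) = 0.441549
Fs = 0.205703 + 0.441549
Fs = 0.647


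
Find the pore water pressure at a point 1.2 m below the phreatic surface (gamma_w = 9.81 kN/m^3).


Using u = gamma_w * h_w
u = 9.81 * 1.2
u = 11.77 kPa


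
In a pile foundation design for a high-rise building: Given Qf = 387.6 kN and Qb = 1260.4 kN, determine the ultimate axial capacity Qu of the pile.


Using Qu = Qf + Qb
Qu = 387.6 + 1260.4
Qu = 1648.0 kN


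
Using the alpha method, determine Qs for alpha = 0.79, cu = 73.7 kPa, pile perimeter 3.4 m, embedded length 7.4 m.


Using Qs = alpha * cu * perimeter * L
Qs = 0.79 * 73.7 * 3.4 * 7.4
Qs = 1464.89 kN


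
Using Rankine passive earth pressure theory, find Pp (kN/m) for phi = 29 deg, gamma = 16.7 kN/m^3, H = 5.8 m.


Result: 809.55 kN/m

Derivation:
Compute passive earth pressure coefficient:
Kp = tan^2(45 + phi/2) = tan^2(59.5) = 2.88206
Compute passive force:
Pp = 0.5 * Kp * gamma * H^2
Pp = 0.5 * 2.88206 * 16.7 * 5.8^2
Pp = 809.55 kN/m


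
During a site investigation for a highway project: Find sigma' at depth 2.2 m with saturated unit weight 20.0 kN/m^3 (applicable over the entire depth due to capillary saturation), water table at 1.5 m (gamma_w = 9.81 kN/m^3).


Result: 37.13 kPa

Derivation:
Total stress = gamma_sat * depth
sigma = 20.0 * 2.2 = 44.0 kPa
Pore water pressure u = gamma_w * (depth - d_wt)
u = 9.81 * (2.2 - 1.5) = 6.867 kPa
Effective stress = sigma - u
sigma' = 44.0 - 6.867 = 37.13 kPa


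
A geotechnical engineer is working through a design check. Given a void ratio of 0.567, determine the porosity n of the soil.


Using the relation n = e / (1 + e)
n = 0.567 / (1 + 0.567)
n = 0.567 / 1.567
n = 0.3618


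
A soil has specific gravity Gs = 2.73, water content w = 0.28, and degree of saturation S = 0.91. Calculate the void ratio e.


Result: 0.84

Derivation:
Using the relation e = Gs * w / S
e = 2.73 * 0.28 / 0.91
e = 0.84


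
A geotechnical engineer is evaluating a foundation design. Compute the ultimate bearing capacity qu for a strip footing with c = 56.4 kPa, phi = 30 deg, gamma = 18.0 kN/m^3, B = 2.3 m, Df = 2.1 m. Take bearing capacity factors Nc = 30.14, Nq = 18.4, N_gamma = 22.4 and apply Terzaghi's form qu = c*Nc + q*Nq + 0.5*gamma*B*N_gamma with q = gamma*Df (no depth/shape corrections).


Compute qu = c*Nc + gamma*Df*Nq + 0.5*gamma*B*N_gamma
Term 1: 56.4 * 30.14 = 1699.896
Term 2: 18.0 * 2.1 * 18.4 = 695.52
Term 3: 0.5 * 18.0 * 2.3 * 22.4 = 463.68
qu = 1699.896 + 695.52 + 463.68
qu = 2859.1 kPa


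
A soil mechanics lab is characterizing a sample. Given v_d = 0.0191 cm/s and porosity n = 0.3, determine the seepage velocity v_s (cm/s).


Result: 0.06367 cm/s

Derivation:
Using v_s = v_d / n
v_s = 0.0191 / 0.3
v_s = 0.06367 cm/s


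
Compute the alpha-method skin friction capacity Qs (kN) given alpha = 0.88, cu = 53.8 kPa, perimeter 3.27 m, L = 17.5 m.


Using Qs = alpha * cu * perimeter * L
Qs = 0.88 * 53.8 * 3.27 * 17.5
Qs = 2709.26 kN


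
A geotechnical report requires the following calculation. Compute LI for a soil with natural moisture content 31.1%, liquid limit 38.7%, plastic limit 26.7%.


First compute the plasticity index:
PI = LL - PL = 38.7 - 26.7 = 12.0
Then compute the liquidity index:
LI = (w - PL) / PI
LI = (31.1 - 26.7) / 12.0
LI = 0.367


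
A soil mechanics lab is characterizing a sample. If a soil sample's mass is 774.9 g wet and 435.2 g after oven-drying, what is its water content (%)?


Using w = (m_wet - m_dry) / m_dry * 100
m_wet - m_dry = 774.9 - 435.2 = 339.7 g
w = 339.7 / 435.2 * 100
w = 78.06 %


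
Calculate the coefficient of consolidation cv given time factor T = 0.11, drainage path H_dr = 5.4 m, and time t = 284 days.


Using cv = T * H_dr^2 / t
H_dr^2 = 5.4^2 = 29.16
cv = 0.11 * 29.16 / 284
cv = 0.01129 m^2/day


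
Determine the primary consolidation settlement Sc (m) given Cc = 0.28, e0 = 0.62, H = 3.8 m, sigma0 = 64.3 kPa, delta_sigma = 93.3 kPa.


Using Sc = Cc * H / (1 + e0) * log10((sigma0 + delta_sigma) / sigma0)
Stress ratio = (64.3 + 93.3) / 64.3 = 2.45101
log10(2.45101) = 0.389345
Cc * H / (1 + e0) = 0.28 * 3.8 / (1 + 0.62) = 0.65679
Sc = 0.65679 * 0.389345
Sc = 0.2557 m


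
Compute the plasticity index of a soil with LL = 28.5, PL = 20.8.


Result: 7.7

Derivation:
Using PI = LL - PL
PI = 28.5 - 20.8
PI = 7.7


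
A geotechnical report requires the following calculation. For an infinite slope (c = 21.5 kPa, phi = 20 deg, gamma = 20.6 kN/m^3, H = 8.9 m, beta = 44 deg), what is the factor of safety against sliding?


Using Fs = c / (gamma*H*sin(beta)*cos(beta)) + tan(phi)/tan(beta)
Cohesion contribution = 21.5 / (20.6*8.9*sin(44)*cos(44))
Cohesion contribution = 0.23468
Friction contribution = tan(20)/tan(44) = 0.376902
Fs = 0.23468 + 0.376902
Fs = 0.612


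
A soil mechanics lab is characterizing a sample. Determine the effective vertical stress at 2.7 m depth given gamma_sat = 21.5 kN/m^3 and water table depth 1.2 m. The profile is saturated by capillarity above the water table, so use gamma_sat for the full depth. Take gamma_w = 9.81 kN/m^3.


Result: 43.34 kPa

Derivation:
Total stress = gamma_sat * depth
sigma = 21.5 * 2.7 = 58.05 kPa
Pore water pressure u = gamma_w * (depth - d_wt)
u = 9.81 * (2.7 - 1.2) = 14.715 kPa
Effective stress = sigma - u
sigma' = 58.05 - 14.715 = 43.34 kPa


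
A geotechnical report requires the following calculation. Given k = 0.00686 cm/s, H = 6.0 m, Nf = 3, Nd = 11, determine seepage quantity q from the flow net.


Convert k to m/s for unit consistency with H:
k = 0.00686 cm/s = 0.00686 / 100 m/s = 6.86e-05 m/s
Using q = k * H * Nf / Nd
Nf / Nd = 3 / 11 = 0.2727
q = 6.86e-05 * 6.0 * 0.2727
q = 0.0001123 m^3/s per m


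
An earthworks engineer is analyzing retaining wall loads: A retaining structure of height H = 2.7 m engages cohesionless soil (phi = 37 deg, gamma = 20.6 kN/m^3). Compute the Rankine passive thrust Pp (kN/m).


Result: 302.06 kN/m

Derivation:
Compute passive earth pressure coefficient:
Kp = tan^2(45 + phi/2) = tan^2(63.5) = 4.022791
Compute passive force:
Pp = 0.5 * Kp * gamma * H^2
Pp = 0.5 * 4.022791 * 20.6 * 2.7^2
Pp = 302.06 kN/m


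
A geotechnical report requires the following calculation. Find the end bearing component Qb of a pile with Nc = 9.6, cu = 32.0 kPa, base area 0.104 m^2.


Using Qb = Nc * cu * Ab
Qb = 9.6 * 32.0 * 0.104
Qb = 31.95 kN


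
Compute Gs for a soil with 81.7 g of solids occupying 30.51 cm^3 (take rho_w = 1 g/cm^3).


Result: 2.678

Derivation:
Using Gs = m_s / (V_s * rho_w)
Since rho_w = 1 g/cm^3:
Gs = 81.7 / 30.51
Gs = 2.678


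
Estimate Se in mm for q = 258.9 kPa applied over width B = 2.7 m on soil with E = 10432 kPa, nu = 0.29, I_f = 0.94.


Result: 57.69 mm

Derivation:
Using Se = q * B * (1 - nu^2) * I_f / E
1 - nu^2 = 1 - 0.29^2 = 0.9159
Se = 258.9 * 2.7 * 0.9159 * 0.94 / 10432
Se = 0.057690 m
Convert to mm: Se = 0.057690 * 1000 = 57.69 mm


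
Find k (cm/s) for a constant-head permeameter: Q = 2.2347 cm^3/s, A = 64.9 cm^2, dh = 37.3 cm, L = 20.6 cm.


Compute hydraulic gradient:
i = dh / L = 37.3 / 20.6 = 1.81068
Then apply Darcy's law:
k = Q / (A * i)
k = 2.2347 / (64.9 * 1.81068)
k = 2.2347 / 117.513
k = 0.019017 cm/s


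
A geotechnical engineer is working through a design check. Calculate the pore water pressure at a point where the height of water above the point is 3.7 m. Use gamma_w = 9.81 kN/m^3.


Result: 36.3 kPa

Derivation:
Using u = gamma_w * h_w
u = 9.81 * 3.7
u = 36.3 kPa


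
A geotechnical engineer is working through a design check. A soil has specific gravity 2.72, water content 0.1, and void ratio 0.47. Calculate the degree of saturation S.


Result: 0.5787

Derivation:
Using S = Gs * w / e
S = 2.72 * 0.1 / 0.47
S = 0.5787


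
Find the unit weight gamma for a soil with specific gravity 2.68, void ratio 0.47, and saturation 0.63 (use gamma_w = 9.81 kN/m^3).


Using gamma = gamma_w * (Gs + S*e) / (1 + e)
Numerator: Gs + S*e = 2.68 + 0.63*0.47 = 2.9761
Denominator: 1 + e = 1 + 0.47 = 1.47
gamma = 9.81 * 2.9761 / 1.47
gamma = 19.861 kN/m^3


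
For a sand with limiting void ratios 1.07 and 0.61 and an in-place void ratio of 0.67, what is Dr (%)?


Using Dr = (e_max - e) / (e_max - e_min) * 100
e_max - e = 1.07 - 0.67 = 0.4
e_max - e_min = 1.07 - 0.61 = 0.46
Dr = 0.4 / 0.46 * 100
Dr = 86.96 %


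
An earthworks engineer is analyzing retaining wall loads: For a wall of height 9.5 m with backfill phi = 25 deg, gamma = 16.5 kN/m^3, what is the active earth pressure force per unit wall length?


Compute active earth pressure coefficient:
Ka = tan^2(45 - phi/2) = tan^2(32.5) = 0.405859
Compute active force:
Pa = 0.5 * Ka * gamma * H^2
Pa = 0.5 * 0.405859 * 16.5 * 9.5^2
Pa = 302.19 kN/m


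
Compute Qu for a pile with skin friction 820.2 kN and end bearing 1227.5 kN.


Using Qu = Qf + Qb
Qu = 820.2 + 1227.5
Qu = 2047.7 kN


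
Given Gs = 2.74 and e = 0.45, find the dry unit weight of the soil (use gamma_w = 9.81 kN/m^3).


Using gamma_d = Gs * gamma_w / (1 + e)
gamma_d = 2.74 * 9.81 / (1 + 0.45)
gamma_d = 2.74 * 9.81 / 1.45
gamma_d = 18.538 kN/m^3


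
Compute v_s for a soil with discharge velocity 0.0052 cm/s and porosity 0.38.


Using v_s = v_d / n
v_s = 0.0052 / 0.38
v_s = 0.01368 cm/s


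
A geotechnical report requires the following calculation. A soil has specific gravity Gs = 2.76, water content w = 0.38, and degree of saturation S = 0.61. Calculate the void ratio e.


Result: 1.7193

Derivation:
Using the relation e = Gs * w / S
e = 2.76 * 0.38 / 0.61
e = 1.7193


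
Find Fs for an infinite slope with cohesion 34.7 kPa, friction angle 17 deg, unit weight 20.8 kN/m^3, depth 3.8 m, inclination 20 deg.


Using Fs = c / (gamma*H*sin(beta)*cos(beta)) + tan(phi)/tan(beta)
Cohesion contribution = 34.7 / (20.8*3.8*sin(20)*cos(20))
Cohesion contribution = 1.36598
Friction contribution = tan(17)/tan(20) = 0.839988
Fs = 1.36598 + 0.839988
Fs = 2.206


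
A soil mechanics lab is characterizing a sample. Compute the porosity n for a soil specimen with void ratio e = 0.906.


Using the relation n = e / (1 + e)
n = 0.906 / (1 + 0.906)
n = 0.906 / 1.906
n = 0.4753
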